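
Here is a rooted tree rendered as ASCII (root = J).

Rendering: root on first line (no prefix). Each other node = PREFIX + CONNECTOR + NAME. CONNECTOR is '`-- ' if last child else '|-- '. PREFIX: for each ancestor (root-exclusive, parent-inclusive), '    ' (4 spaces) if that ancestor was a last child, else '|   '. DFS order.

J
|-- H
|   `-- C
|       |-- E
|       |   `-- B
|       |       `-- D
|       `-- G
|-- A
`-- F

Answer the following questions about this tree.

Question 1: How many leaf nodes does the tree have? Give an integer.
Answer: 4

Derivation:
Leaves (nodes with no children): A, D, F, G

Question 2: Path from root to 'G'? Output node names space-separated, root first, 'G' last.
Walk down from root: J -> H -> C -> G

Answer: J H C G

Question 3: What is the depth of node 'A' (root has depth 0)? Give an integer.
Path from root to A: J -> A
Depth = number of edges = 1

Answer: 1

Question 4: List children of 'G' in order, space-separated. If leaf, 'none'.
Node G's children (from adjacency): (leaf)

Answer: none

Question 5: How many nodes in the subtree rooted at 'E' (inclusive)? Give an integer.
Answer: 3

Derivation:
Subtree rooted at E contains: B, D, E
Count = 3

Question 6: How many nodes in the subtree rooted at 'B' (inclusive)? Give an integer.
Answer: 2

Derivation:
Subtree rooted at B contains: B, D
Count = 2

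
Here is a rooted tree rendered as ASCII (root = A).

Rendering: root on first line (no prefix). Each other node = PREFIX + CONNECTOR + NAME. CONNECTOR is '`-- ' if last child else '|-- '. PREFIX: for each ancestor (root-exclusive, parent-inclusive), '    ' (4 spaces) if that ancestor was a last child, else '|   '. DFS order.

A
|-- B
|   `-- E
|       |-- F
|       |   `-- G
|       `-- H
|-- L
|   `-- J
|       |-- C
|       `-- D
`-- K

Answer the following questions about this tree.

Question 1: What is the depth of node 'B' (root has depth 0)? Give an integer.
Path from root to B: A -> B
Depth = number of edges = 1

Answer: 1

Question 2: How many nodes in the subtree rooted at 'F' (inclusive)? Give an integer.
Subtree rooted at F contains: F, G
Count = 2

Answer: 2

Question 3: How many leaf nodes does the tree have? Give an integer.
Answer: 5

Derivation:
Leaves (nodes with no children): C, D, G, H, K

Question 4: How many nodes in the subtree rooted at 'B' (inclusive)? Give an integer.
Subtree rooted at B contains: B, E, F, G, H
Count = 5

Answer: 5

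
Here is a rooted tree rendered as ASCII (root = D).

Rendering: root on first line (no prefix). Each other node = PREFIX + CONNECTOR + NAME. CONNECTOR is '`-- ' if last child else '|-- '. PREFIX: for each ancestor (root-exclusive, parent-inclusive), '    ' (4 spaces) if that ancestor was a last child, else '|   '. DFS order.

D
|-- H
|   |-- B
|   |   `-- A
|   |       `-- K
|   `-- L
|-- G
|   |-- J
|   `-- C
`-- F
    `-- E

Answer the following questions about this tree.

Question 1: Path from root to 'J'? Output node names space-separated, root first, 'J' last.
Answer: D G J

Derivation:
Walk down from root: D -> G -> J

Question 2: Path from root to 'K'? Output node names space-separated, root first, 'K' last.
Answer: D H B A K

Derivation:
Walk down from root: D -> H -> B -> A -> K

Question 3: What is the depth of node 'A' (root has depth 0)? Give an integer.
Answer: 3

Derivation:
Path from root to A: D -> H -> B -> A
Depth = number of edges = 3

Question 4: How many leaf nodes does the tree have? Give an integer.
Answer: 5

Derivation:
Leaves (nodes with no children): C, E, J, K, L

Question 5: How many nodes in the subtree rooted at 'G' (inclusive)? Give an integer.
Subtree rooted at G contains: C, G, J
Count = 3

Answer: 3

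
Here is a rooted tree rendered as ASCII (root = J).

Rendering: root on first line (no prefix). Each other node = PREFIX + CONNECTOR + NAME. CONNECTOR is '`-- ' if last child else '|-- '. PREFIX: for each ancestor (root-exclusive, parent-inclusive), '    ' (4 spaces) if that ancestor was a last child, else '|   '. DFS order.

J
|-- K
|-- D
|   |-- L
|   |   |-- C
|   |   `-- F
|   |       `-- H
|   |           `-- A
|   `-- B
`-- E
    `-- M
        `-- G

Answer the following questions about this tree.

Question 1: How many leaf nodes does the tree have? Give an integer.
Answer: 5

Derivation:
Leaves (nodes with no children): A, B, C, G, K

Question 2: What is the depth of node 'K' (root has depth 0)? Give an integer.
Answer: 1

Derivation:
Path from root to K: J -> K
Depth = number of edges = 1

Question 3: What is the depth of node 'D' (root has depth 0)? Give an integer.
Path from root to D: J -> D
Depth = number of edges = 1

Answer: 1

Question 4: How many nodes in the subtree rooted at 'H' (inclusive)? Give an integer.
Subtree rooted at H contains: A, H
Count = 2

Answer: 2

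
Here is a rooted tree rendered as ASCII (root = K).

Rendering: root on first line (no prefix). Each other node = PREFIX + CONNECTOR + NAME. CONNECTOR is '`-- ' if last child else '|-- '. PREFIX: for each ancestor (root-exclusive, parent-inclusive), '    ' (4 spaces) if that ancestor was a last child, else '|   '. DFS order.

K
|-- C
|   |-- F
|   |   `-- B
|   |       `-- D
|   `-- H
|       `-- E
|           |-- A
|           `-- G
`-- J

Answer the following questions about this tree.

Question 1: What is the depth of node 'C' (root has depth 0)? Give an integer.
Path from root to C: K -> C
Depth = number of edges = 1

Answer: 1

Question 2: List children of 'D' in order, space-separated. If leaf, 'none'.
Node D's children (from adjacency): (leaf)

Answer: none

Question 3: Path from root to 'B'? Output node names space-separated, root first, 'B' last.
Answer: K C F B

Derivation:
Walk down from root: K -> C -> F -> B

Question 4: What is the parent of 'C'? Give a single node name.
Answer: K

Derivation:
Scan adjacency: C appears as child of K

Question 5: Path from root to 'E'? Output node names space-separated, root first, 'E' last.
Answer: K C H E

Derivation:
Walk down from root: K -> C -> H -> E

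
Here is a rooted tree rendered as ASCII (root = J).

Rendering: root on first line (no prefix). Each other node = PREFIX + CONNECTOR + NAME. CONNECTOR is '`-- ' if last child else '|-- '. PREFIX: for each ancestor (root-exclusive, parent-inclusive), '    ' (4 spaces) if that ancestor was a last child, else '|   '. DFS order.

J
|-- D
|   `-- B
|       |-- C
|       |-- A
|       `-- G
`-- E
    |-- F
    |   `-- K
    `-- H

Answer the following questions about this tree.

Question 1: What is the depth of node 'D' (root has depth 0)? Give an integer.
Path from root to D: J -> D
Depth = number of edges = 1

Answer: 1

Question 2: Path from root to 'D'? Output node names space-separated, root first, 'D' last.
Answer: J D

Derivation:
Walk down from root: J -> D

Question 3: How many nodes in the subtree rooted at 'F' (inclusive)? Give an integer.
Subtree rooted at F contains: F, K
Count = 2

Answer: 2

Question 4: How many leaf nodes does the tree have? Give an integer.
Answer: 5

Derivation:
Leaves (nodes with no children): A, C, G, H, K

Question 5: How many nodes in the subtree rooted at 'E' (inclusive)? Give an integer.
Subtree rooted at E contains: E, F, H, K
Count = 4

Answer: 4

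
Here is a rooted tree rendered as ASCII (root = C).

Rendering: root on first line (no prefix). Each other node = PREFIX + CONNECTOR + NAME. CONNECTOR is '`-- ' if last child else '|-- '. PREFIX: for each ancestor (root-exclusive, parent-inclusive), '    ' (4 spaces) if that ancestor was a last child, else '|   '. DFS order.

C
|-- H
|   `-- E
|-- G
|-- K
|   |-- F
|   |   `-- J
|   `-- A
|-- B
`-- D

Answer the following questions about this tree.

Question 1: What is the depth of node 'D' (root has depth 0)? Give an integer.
Path from root to D: C -> D
Depth = number of edges = 1

Answer: 1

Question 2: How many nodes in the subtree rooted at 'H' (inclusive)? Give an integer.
Answer: 2

Derivation:
Subtree rooted at H contains: E, H
Count = 2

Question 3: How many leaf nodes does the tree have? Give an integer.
Leaves (nodes with no children): A, B, D, E, G, J

Answer: 6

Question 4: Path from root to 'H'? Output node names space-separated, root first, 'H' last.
Walk down from root: C -> H

Answer: C H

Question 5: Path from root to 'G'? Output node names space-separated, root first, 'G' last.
Walk down from root: C -> G

Answer: C G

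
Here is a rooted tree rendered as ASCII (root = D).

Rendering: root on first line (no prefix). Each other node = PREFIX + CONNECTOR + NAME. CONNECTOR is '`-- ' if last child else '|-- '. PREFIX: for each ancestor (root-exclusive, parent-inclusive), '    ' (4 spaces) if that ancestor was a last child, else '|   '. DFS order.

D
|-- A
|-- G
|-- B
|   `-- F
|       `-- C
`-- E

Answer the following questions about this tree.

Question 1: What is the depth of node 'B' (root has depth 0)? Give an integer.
Answer: 1

Derivation:
Path from root to B: D -> B
Depth = number of edges = 1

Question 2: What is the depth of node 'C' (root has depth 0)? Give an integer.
Path from root to C: D -> B -> F -> C
Depth = number of edges = 3

Answer: 3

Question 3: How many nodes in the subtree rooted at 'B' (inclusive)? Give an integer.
Answer: 3

Derivation:
Subtree rooted at B contains: B, C, F
Count = 3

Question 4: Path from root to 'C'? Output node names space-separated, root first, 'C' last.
Answer: D B F C

Derivation:
Walk down from root: D -> B -> F -> C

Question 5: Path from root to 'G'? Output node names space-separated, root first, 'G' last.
Walk down from root: D -> G

Answer: D G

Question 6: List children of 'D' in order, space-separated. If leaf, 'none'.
Node D's children (from adjacency): A, G, B, E

Answer: A G B E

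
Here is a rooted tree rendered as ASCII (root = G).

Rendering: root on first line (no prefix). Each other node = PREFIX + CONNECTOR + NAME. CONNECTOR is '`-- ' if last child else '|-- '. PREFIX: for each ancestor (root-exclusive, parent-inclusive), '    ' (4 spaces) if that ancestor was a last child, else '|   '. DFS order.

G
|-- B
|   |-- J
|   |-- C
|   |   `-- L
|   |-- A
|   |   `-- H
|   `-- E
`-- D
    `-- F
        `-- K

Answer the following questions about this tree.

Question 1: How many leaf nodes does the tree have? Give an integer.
Leaves (nodes with no children): E, H, J, K, L

Answer: 5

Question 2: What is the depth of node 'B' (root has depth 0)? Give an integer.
Answer: 1

Derivation:
Path from root to B: G -> B
Depth = number of edges = 1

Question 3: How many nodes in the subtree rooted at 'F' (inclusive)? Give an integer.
Subtree rooted at F contains: F, K
Count = 2

Answer: 2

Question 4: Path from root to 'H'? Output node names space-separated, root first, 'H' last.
Answer: G B A H

Derivation:
Walk down from root: G -> B -> A -> H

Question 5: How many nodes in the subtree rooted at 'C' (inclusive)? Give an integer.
Answer: 2

Derivation:
Subtree rooted at C contains: C, L
Count = 2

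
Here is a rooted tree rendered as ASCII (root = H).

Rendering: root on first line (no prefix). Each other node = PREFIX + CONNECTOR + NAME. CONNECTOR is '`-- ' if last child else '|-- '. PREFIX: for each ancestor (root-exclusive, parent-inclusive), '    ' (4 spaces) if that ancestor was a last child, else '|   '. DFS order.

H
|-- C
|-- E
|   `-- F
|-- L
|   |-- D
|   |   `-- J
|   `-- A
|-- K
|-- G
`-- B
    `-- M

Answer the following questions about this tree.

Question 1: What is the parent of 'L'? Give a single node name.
Answer: H

Derivation:
Scan adjacency: L appears as child of H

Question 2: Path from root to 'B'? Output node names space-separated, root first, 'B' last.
Walk down from root: H -> B

Answer: H B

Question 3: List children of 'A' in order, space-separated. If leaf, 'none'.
Answer: none

Derivation:
Node A's children (from adjacency): (leaf)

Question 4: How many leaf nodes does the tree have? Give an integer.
Leaves (nodes with no children): A, C, F, G, J, K, M

Answer: 7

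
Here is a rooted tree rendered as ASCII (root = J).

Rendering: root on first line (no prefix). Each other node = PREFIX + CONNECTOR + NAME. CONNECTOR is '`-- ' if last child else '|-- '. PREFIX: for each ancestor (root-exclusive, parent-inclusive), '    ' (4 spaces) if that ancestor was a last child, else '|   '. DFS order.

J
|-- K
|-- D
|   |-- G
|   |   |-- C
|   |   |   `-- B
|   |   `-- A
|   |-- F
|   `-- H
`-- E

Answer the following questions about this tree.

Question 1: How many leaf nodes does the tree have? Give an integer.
Answer: 6

Derivation:
Leaves (nodes with no children): A, B, E, F, H, K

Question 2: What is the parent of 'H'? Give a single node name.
Scan adjacency: H appears as child of D

Answer: D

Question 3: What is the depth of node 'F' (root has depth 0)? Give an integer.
Answer: 2

Derivation:
Path from root to F: J -> D -> F
Depth = number of edges = 2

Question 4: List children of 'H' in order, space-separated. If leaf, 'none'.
Node H's children (from adjacency): (leaf)

Answer: none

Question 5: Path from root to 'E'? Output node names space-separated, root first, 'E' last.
Answer: J E

Derivation:
Walk down from root: J -> E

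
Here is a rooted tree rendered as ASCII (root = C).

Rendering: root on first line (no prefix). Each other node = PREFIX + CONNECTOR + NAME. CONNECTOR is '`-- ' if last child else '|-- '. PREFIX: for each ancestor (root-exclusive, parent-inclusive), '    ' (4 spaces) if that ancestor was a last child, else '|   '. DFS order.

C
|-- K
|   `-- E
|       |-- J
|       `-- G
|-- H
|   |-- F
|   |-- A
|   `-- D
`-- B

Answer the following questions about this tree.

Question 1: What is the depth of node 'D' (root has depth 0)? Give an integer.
Path from root to D: C -> H -> D
Depth = number of edges = 2

Answer: 2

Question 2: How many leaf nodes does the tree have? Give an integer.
Answer: 6

Derivation:
Leaves (nodes with no children): A, B, D, F, G, J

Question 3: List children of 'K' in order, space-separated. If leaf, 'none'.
Answer: E

Derivation:
Node K's children (from adjacency): E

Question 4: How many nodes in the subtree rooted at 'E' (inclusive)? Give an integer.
Answer: 3

Derivation:
Subtree rooted at E contains: E, G, J
Count = 3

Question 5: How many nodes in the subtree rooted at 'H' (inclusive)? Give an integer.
Answer: 4

Derivation:
Subtree rooted at H contains: A, D, F, H
Count = 4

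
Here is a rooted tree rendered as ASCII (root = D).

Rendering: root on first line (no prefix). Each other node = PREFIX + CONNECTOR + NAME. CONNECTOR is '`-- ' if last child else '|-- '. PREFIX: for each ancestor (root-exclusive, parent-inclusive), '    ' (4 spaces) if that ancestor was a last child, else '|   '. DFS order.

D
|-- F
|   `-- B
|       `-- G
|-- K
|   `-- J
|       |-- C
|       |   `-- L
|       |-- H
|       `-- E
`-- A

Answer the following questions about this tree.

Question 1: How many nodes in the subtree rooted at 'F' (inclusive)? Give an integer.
Subtree rooted at F contains: B, F, G
Count = 3

Answer: 3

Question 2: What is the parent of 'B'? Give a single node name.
Answer: F

Derivation:
Scan adjacency: B appears as child of F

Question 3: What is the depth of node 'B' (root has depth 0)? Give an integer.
Path from root to B: D -> F -> B
Depth = number of edges = 2

Answer: 2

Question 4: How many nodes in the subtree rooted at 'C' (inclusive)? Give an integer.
Subtree rooted at C contains: C, L
Count = 2

Answer: 2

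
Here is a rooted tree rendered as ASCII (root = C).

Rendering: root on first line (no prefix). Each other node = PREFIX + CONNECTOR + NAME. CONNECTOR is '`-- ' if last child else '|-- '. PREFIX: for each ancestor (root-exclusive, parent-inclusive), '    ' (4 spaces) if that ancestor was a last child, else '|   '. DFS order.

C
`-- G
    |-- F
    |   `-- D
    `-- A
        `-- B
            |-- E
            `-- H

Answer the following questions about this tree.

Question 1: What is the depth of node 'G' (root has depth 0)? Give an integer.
Path from root to G: C -> G
Depth = number of edges = 1

Answer: 1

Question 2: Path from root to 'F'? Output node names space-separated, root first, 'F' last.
Answer: C G F

Derivation:
Walk down from root: C -> G -> F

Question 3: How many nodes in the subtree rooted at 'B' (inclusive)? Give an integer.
Subtree rooted at B contains: B, E, H
Count = 3

Answer: 3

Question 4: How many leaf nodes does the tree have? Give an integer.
Leaves (nodes with no children): D, E, H

Answer: 3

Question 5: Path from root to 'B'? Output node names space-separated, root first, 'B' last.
Answer: C G A B

Derivation:
Walk down from root: C -> G -> A -> B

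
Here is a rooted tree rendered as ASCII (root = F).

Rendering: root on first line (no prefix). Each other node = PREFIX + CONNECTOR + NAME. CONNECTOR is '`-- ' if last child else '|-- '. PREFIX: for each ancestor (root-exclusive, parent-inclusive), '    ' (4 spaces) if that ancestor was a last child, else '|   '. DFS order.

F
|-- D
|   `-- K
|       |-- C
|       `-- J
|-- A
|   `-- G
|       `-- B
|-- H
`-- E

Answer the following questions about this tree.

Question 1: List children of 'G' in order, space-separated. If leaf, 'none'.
Answer: B

Derivation:
Node G's children (from adjacency): B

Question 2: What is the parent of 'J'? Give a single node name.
Answer: K

Derivation:
Scan adjacency: J appears as child of K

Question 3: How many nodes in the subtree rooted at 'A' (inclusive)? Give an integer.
Answer: 3

Derivation:
Subtree rooted at A contains: A, B, G
Count = 3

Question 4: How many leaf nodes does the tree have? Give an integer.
Leaves (nodes with no children): B, C, E, H, J

Answer: 5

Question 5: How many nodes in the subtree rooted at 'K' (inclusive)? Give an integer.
Subtree rooted at K contains: C, J, K
Count = 3

Answer: 3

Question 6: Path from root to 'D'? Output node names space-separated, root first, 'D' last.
Answer: F D

Derivation:
Walk down from root: F -> D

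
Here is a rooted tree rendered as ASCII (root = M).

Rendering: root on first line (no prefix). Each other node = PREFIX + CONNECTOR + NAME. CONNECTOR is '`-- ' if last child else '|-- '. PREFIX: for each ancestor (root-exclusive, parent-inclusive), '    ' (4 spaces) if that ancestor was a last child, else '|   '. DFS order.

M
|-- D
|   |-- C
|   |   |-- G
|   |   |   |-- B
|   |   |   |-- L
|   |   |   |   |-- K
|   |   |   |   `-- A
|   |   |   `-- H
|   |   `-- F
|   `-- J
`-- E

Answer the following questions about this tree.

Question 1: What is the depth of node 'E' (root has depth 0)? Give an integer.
Path from root to E: M -> E
Depth = number of edges = 1

Answer: 1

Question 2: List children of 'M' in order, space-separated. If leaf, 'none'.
Answer: D E

Derivation:
Node M's children (from adjacency): D, E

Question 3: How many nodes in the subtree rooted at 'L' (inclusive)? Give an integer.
Answer: 3

Derivation:
Subtree rooted at L contains: A, K, L
Count = 3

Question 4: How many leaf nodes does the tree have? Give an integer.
Leaves (nodes with no children): A, B, E, F, H, J, K

Answer: 7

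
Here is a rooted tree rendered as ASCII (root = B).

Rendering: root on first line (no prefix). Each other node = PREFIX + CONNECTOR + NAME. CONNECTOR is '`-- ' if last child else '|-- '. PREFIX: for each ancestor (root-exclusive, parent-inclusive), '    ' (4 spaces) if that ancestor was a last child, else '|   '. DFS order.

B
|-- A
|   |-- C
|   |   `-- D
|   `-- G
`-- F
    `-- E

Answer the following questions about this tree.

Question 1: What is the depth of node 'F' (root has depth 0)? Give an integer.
Answer: 1

Derivation:
Path from root to F: B -> F
Depth = number of edges = 1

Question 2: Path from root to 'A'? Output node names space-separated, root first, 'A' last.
Answer: B A

Derivation:
Walk down from root: B -> A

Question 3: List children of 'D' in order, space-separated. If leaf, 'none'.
Answer: none

Derivation:
Node D's children (from adjacency): (leaf)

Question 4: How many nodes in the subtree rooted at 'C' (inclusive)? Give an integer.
Answer: 2

Derivation:
Subtree rooted at C contains: C, D
Count = 2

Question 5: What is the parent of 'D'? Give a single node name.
Scan adjacency: D appears as child of C

Answer: C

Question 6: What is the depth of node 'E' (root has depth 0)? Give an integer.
Answer: 2

Derivation:
Path from root to E: B -> F -> E
Depth = number of edges = 2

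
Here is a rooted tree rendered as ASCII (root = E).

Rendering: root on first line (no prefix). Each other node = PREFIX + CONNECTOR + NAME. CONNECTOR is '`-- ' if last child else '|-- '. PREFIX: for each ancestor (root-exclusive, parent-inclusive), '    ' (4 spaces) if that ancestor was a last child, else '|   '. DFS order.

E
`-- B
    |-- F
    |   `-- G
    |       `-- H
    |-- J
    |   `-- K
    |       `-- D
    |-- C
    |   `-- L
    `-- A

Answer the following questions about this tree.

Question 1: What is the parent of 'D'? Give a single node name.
Answer: K

Derivation:
Scan adjacency: D appears as child of K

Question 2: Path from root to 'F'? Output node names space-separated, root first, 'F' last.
Walk down from root: E -> B -> F

Answer: E B F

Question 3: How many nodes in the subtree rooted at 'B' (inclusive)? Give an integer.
Subtree rooted at B contains: A, B, C, D, F, G, H, J, K, L
Count = 10

Answer: 10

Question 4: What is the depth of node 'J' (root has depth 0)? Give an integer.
Path from root to J: E -> B -> J
Depth = number of edges = 2

Answer: 2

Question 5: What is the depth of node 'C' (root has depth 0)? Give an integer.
Path from root to C: E -> B -> C
Depth = number of edges = 2

Answer: 2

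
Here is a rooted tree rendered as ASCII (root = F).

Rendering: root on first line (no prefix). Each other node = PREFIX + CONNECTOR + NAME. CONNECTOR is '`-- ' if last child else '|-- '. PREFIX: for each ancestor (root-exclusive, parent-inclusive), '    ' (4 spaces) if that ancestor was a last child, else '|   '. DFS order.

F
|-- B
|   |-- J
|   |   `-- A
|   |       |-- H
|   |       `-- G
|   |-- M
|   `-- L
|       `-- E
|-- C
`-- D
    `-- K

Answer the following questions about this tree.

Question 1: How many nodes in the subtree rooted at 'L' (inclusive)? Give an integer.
Subtree rooted at L contains: E, L
Count = 2

Answer: 2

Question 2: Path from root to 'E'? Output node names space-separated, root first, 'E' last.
Answer: F B L E

Derivation:
Walk down from root: F -> B -> L -> E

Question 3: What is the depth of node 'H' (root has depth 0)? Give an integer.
Path from root to H: F -> B -> J -> A -> H
Depth = number of edges = 4

Answer: 4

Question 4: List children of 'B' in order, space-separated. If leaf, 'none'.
Answer: J M L

Derivation:
Node B's children (from adjacency): J, M, L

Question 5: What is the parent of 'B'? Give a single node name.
Answer: F

Derivation:
Scan adjacency: B appears as child of F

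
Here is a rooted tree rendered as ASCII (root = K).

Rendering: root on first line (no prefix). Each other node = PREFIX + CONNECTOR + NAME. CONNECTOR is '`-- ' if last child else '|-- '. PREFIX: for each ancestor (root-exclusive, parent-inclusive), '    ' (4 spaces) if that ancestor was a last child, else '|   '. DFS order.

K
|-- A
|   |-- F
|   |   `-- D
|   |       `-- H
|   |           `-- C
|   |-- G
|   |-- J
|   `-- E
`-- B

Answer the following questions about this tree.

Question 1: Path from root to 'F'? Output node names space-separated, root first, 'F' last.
Walk down from root: K -> A -> F

Answer: K A F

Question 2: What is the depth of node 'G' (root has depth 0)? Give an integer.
Answer: 2

Derivation:
Path from root to G: K -> A -> G
Depth = number of edges = 2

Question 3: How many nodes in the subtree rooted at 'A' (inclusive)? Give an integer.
Answer: 8

Derivation:
Subtree rooted at A contains: A, C, D, E, F, G, H, J
Count = 8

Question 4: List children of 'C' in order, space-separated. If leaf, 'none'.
Answer: none

Derivation:
Node C's children (from adjacency): (leaf)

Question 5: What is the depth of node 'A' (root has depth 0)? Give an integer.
Answer: 1

Derivation:
Path from root to A: K -> A
Depth = number of edges = 1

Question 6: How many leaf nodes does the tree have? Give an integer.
Answer: 5

Derivation:
Leaves (nodes with no children): B, C, E, G, J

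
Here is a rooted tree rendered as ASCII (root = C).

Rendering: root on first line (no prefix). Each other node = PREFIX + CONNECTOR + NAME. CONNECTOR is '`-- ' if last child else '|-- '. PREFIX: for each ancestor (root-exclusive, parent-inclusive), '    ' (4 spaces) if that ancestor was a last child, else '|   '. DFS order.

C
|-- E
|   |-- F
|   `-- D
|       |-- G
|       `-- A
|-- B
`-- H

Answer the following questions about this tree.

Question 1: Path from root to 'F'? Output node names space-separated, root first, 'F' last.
Walk down from root: C -> E -> F

Answer: C E F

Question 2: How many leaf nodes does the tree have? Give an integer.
Leaves (nodes with no children): A, B, F, G, H

Answer: 5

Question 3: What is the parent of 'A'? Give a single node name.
Answer: D

Derivation:
Scan adjacency: A appears as child of D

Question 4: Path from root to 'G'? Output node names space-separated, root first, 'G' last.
Answer: C E D G

Derivation:
Walk down from root: C -> E -> D -> G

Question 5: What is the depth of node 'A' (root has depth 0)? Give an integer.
Answer: 3

Derivation:
Path from root to A: C -> E -> D -> A
Depth = number of edges = 3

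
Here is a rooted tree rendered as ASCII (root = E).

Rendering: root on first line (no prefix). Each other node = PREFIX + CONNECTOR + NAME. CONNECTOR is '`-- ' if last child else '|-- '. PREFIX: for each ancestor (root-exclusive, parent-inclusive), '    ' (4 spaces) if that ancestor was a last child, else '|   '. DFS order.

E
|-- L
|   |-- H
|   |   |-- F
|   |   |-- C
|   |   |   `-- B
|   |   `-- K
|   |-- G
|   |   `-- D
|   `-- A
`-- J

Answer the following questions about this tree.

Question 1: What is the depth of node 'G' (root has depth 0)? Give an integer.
Answer: 2

Derivation:
Path from root to G: E -> L -> G
Depth = number of edges = 2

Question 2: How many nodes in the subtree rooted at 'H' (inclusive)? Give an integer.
Subtree rooted at H contains: B, C, F, H, K
Count = 5

Answer: 5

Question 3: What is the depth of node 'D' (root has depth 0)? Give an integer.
Answer: 3

Derivation:
Path from root to D: E -> L -> G -> D
Depth = number of edges = 3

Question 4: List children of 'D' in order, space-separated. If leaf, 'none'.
Node D's children (from adjacency): (leaf)

Answer: none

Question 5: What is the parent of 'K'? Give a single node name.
Scan adjacency: K appears as child of H

Answer: H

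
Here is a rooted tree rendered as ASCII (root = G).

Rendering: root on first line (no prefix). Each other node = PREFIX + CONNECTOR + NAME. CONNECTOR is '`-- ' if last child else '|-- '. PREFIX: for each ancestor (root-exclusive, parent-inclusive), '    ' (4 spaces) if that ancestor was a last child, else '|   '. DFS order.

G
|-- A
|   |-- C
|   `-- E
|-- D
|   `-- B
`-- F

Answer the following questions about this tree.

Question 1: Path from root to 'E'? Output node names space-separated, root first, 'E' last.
Answer: G A E

Derivation:
Walk down from root: G -> A -> E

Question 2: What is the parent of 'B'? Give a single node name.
Scan adjacency: B appears as child of D

Answer: D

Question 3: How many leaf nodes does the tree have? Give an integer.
Leaves (nodes with no children): B, C, E, F

Answer: 4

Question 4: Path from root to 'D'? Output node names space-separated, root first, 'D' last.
Answer: G D

Derivation:
Walk down from root: G -> D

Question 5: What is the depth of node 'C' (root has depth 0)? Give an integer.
Answer: 2

Derivation:
Path from root to C: G -> A -> C
Depth = number of edges = 2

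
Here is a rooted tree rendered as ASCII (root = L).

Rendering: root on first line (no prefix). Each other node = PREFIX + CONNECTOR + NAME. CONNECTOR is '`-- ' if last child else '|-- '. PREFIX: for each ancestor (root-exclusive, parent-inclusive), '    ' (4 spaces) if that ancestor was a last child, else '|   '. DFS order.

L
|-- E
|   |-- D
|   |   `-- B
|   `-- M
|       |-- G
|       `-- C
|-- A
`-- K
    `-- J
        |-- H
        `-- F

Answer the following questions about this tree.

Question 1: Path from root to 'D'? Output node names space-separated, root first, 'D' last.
Walk down from root: L -> E -> D

Answer: L E D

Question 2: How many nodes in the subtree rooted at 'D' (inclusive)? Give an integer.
Answer: 2

Derivation:
Subtree rooted at D contains: B, D
Count = 2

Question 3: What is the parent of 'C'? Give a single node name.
Answer: M

Derivation:
Scan adjacency: C appears as child of M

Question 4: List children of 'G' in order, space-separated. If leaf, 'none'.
Node G's children (from adjacency): (leaf)

Answer: none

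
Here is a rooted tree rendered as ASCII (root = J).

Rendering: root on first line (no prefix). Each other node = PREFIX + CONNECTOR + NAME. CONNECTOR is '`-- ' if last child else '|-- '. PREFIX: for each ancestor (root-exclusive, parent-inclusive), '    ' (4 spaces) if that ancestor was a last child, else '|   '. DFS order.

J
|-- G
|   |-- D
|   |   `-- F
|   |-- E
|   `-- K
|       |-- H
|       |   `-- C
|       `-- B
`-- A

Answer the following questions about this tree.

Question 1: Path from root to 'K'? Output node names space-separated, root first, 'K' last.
Answer: J G K

Derivation:
Walk down from root: J -> G -> K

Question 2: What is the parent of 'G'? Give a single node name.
Scan adjacency: G appears as child of J

Answer: J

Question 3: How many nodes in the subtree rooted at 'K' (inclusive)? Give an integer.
Subtree rooted at K contains: B, C, H, K
Count = 4

Answer: 4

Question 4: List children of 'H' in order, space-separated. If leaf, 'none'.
Node H's children (from adjacency): C

Answer: C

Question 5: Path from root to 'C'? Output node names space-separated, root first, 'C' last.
Answer: J G K H C

Derivation:
Walk down from root: J -> G -> K -> H -> C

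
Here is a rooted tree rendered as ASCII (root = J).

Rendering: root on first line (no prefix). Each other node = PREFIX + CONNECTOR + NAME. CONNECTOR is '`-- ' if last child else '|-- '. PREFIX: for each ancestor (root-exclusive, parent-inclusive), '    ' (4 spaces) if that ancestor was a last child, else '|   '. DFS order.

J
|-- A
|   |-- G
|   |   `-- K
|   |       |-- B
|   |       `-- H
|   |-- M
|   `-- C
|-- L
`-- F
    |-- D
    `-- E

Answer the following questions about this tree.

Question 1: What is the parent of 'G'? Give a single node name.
Scan adjacency: G appears as child of A

Answer: A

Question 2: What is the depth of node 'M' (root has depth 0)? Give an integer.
Path from root to M: J -> A -> M
Depth = number of edges = 2

Answer: 2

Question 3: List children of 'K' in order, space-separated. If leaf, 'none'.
Answer: B H

Derivation:
Node K's children (from adjacency): B, H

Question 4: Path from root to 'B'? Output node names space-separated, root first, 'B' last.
Walk down from root: J -> A -> G -> K -> B

Answer: J A G K B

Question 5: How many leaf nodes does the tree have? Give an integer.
Leaves (nodes with no children): B, C, D, E, H, L, M

Answer: 7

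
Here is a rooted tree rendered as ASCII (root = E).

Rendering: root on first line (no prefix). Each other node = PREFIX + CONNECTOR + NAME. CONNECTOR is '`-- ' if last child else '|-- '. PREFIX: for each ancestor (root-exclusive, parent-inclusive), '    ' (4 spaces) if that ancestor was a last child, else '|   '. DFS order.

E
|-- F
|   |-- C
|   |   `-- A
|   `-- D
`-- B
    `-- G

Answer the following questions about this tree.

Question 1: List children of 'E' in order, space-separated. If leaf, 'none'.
Answer: F B

Derivation:
Node E's children (from adjacency): F, B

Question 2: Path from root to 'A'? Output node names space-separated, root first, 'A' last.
Walk down from root: E -> F -> C -> A

Answer: E F C A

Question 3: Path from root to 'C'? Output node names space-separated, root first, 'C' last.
Answer: E F C

Derivation:
Walk down from root: E -> F -> C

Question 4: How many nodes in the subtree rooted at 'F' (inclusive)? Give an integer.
Answer: 4

Derivation:
Subtree rooted at F contains: A, C, D, F
Count = 4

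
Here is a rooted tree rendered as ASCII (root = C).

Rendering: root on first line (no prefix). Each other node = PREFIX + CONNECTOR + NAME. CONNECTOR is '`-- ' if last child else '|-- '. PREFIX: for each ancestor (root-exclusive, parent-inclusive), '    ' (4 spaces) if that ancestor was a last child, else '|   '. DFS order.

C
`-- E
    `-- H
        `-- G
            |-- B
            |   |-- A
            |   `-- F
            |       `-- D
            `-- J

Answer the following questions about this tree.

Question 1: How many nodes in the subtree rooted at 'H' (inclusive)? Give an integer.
Subtree rooted at H contains: A, B, D, F, G, H, J
Count = 7

Answer: 7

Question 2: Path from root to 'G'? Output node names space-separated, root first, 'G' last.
Answer: C E H G

Derivation:
Walk down from root: C -> E -> H -> G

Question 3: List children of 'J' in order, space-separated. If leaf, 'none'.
Node J's children (from adjacency): (leaf)

Answer: none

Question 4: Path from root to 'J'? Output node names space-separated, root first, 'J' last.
Answer: C E H G J

Derivation:
Walk down from root: C -> E -> H -> G -> J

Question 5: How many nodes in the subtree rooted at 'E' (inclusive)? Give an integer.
Subtree rooted at E contains: A, B, D, E, F, G, H, J
Count = 8

Answer: 8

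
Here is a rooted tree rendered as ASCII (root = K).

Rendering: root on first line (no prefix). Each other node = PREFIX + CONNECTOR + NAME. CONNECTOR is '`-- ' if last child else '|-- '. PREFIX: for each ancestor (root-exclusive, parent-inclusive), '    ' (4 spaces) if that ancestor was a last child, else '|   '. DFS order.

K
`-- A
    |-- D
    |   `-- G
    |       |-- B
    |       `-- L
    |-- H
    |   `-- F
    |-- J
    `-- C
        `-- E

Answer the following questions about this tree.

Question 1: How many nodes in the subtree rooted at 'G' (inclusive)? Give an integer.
Answer: 3

Derivation:
Subtree rooted at G contains: B, G, L
Count = 3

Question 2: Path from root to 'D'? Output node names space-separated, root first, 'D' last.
Walk down from root: K -> A -> D

Answer: K A D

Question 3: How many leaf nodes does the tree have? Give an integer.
Answer: 5

Derivation:
Leaves (nodes with no children): B, E, F, J, L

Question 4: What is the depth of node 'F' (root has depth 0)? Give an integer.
Answer: 3

Derivation:
Path from root to F: K -> A -> H -> F
Depth = number of edges = 3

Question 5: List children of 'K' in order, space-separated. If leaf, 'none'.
Node K's children (from adjacency): A

Answer: A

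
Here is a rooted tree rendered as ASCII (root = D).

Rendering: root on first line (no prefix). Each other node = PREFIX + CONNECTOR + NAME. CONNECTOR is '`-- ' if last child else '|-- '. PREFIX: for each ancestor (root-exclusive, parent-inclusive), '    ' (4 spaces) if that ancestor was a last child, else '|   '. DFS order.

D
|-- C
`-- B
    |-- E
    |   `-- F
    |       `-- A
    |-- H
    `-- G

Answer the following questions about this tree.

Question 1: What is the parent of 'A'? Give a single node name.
Scan adjacency: A appears as child of F

Answer: F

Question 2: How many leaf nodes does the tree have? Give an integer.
Answer: 4

Derivation:
Leaves (nodes with no children): A, C, G, H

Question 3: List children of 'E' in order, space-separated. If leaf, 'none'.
Answer: F

Derivation:
Node E's children (from adjacency): F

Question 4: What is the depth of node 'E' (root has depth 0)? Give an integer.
Path from root to E: D -> B -> E
Depth = number of edges = 2

Answer: 2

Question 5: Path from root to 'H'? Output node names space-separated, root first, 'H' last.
Answer: D B H

Derivation:
Walk down from root: D -> B -> H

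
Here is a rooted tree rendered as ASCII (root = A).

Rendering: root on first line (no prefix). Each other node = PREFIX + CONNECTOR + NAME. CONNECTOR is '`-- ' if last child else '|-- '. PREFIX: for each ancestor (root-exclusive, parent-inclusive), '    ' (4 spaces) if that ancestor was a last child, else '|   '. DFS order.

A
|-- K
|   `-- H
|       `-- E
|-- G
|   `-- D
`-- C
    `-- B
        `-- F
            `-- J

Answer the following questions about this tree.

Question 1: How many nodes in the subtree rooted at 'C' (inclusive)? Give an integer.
Subtree rooted at C contains: B, C, F, J
Count = 4

Answer: 4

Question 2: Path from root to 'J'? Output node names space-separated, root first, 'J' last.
Walk down from root: A -> C -> B -> F -> J

Answer: A C B F J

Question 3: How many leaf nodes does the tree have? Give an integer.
Leaves (nodes with no children): D, E, J

Answer: 3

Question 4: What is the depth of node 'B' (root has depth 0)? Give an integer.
Path from root to B: A -> C -> B
Depth = number of edges = 2

Answer: 2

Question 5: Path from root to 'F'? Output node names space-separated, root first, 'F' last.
Answer: A C B F

Derivation:
Walk down from root: A -> C -> B -> F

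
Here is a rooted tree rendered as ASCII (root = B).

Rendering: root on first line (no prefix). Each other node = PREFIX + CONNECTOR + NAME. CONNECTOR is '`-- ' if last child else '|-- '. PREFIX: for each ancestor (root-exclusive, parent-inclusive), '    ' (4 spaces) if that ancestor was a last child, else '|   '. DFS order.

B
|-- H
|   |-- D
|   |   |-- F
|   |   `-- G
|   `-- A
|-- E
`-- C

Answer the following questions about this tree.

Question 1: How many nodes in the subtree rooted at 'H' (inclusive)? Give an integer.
Answer: 5

Derivation:
Subtree rooted at H contains: A, D, F, G, H
Count = 5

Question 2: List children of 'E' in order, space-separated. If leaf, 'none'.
Answer: none

Derivation:
Node E's children (from adjacency): (leaf)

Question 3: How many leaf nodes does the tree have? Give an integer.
Leaves (nodes with no children): A, C, E, F, G

Answer: 5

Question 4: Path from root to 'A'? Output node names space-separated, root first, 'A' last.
Answer: B H A

Derivation:
Walk down from root: B -> H -> A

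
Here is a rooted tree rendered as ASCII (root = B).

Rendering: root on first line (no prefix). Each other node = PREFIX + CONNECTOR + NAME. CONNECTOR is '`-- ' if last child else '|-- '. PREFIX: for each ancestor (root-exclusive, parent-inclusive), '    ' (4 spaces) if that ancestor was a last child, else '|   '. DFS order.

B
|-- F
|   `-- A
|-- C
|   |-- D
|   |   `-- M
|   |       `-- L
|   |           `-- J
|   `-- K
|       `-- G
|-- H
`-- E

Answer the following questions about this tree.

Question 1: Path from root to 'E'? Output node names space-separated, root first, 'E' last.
Answer: B E

Derivation:
Walk down from root: B -> E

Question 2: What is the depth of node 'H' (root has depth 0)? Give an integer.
Path from root to H: B -> H
Depth = number of edges = 1

Answer: 1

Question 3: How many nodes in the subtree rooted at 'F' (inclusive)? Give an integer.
Subtree rooted at F contains: A, F
Count = 2

Answer: 2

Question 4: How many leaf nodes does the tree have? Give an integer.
Answer: 5

Derivation:
Leaves (nodes with no children): A, E, G, H, J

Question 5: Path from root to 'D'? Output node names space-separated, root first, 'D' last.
Answer: B C D

Derivation:
Walk down from root: B -> C -> D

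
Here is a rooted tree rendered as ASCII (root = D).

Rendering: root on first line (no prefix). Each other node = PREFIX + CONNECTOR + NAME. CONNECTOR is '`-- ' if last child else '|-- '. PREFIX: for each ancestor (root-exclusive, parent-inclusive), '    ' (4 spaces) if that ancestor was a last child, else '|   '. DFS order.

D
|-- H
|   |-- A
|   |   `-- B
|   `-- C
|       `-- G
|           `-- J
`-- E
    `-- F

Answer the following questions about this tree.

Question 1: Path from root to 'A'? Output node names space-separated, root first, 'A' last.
Answer: D H A

Derivation:
Walk down from root: D -> H -> A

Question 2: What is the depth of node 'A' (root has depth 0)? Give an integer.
Path from root to A: D -> H -> A
Depth = number of edges = 2

Answer: 2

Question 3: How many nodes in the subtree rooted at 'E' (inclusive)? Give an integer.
Answer: 2

Derivation:
Subtree rooted at E contains: E, F
Count = 2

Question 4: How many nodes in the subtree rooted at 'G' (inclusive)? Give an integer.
Subtree rooted at G contains: G, J
Count = 2

Answer: 2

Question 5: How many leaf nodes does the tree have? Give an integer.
Answer: 3

Derivation:
Leaves (nodes with no children): B, F, J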